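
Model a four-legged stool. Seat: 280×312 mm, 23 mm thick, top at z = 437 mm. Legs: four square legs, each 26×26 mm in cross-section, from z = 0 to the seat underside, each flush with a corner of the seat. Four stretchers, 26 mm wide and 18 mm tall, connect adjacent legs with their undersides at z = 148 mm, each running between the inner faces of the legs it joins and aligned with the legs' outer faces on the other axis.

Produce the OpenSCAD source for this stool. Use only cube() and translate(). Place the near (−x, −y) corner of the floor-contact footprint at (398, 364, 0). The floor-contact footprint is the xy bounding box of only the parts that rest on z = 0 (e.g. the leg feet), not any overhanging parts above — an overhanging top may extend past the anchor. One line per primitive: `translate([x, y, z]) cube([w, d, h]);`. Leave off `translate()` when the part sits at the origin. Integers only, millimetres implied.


translate([398, 364, 414]) cube([280, 312, 23]);
translate([398, 364, 0]) cube([26, 26, 414]);
translate([652, 364, 0]) cube([26, 26, 414]);
translate([398, 650, 0]) cube([26, 26, 414]);
translate([652, 650, 0]) cube([26, 26, 414]);
translate([424, 364, 148]) cube([228, 26, 18]);
translate([424, 650, 148]) cube([228, 26, 18]);
translate([398, 390, 148]) cube([26, 260, 18]);
translate([652, 390, 148]) cube([26, 260, 18]);


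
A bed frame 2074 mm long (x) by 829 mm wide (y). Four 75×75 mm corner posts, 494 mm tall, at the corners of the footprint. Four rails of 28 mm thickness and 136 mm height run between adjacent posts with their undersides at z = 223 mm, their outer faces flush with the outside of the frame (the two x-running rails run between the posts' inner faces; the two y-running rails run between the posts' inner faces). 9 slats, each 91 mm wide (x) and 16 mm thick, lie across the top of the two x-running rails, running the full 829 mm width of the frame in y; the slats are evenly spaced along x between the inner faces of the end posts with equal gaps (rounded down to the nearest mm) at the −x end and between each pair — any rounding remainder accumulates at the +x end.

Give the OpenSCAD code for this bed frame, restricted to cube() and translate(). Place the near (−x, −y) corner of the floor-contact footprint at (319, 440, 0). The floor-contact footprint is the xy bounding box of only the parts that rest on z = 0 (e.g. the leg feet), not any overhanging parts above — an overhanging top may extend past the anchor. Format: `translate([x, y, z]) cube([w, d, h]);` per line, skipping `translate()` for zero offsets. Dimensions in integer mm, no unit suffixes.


translate([319, 440, 0]) cube([75, 75, 494]);
translate([319, 1194, 0]) cube([75, 75, 494]);
translate([2318, 440, 0]) cube([75, 75, 494]);
translate([2318, 1194, 0]) cube([75, 75, 494]);
translate([394, 440, 223]) cube([1924, 28, 136]);
translate([394, 1241, 223]) cube([1924, 28, 136]);
translate([319, 515, 223]) cube([28, 679, 136]);
translate([2365, 515, 223]) cube([28, 679, 136]);
translate([504, 440, 359]) cube([91, 829, 16]);
translate([705, 440, 359]) cube([91, 829, 16]);
translate([906, 440, 359]) cube([91, 829, 16]);
translate([1107, 440, 359]) cube([91, 829, 16]);
translate([1308, 440, 359]) cube([91, 829, 16]);
translate([1509, 440, 359]) cube([91, 829, 16]);
translate([1710, 440, 359]) cube([91, 829, 16]);
translate([1911, 440, 359]) cube([91, 829, 16]);
translate([2112, 440, 359]) cube([91, 829, 16]);


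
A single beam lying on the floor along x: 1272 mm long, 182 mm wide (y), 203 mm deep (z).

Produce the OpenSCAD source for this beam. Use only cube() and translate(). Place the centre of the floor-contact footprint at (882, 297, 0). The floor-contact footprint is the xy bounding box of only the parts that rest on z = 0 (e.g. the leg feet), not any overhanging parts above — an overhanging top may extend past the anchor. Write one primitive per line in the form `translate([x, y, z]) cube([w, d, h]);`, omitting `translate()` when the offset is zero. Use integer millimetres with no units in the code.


translate([246, 206, 0]) cube([1272, 182, 203]);


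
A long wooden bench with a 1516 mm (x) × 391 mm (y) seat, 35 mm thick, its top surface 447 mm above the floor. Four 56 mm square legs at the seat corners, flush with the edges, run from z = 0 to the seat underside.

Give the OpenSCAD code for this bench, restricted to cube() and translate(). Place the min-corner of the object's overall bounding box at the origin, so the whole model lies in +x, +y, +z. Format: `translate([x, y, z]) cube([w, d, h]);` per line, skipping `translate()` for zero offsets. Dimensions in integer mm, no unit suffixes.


// leg_h = 447 − 35 = 412
translate([0, 0, 412]) cube([1516, 391, 35]);
cube([56, 56, 412]);
translate([0, 335, 0]) cube([56, 56, 412]);
translate([1460, 0, 0]) cube([56, 56, 412]);
translate([1460, 335, 0]) cube([56, 56, 412]);


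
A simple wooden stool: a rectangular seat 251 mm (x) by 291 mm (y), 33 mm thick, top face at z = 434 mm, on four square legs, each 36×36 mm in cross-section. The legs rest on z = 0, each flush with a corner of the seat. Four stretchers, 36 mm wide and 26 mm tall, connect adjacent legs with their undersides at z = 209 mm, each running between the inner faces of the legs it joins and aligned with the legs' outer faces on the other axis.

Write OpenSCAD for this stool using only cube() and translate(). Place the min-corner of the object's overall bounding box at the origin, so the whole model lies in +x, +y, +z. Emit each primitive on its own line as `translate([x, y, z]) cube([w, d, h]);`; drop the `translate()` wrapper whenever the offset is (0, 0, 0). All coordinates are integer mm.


// leg_h = 434 - 33 = 401
// stretcher span = 251 - 2*36 = 179
translate([0, 0, 401]) cube([251, 291, 33]);
cube([36, 36, 401]);
translate([215, 0, 0]) cube([36, 36, 401]);
translate([0, 255, 0]) cube([36, 36, 401]);
translate([215, 255, 0]) cube([36, 36, 401]);
translate([36, 0, 209]) cube([179, 36, 26]);
translate([36, 255, 209]) cube([179, 36, 26]);
translate([0, 36, 209]) cube([36, 219, 26]);
translate([215, 36, 209]) cube([36, 219, 26]);


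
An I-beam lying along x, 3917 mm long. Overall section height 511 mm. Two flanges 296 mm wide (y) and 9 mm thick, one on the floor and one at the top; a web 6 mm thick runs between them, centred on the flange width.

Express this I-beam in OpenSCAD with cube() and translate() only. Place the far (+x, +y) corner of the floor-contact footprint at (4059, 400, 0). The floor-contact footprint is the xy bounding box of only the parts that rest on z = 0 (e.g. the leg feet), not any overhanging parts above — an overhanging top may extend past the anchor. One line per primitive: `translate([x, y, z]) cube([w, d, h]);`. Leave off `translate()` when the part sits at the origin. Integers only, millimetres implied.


translate([142, 104, 0]) cube([3917, 296, 9]);
translate([142, 249, 9]) cube([3917, 6, 493]);
translate([142, 104, 502]) cube([3917, 296, 9]);


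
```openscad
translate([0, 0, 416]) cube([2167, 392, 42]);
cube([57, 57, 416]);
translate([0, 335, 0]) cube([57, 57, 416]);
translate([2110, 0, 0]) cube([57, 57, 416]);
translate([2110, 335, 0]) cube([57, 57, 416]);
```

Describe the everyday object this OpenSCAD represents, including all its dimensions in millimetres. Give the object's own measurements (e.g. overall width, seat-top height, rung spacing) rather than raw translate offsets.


A bench: a 2167×392 mm seat slab, 42 mm thick, top at z = 458 mm, on four 57×57 mm square legs flush with the seat corners and standing on z = 0.


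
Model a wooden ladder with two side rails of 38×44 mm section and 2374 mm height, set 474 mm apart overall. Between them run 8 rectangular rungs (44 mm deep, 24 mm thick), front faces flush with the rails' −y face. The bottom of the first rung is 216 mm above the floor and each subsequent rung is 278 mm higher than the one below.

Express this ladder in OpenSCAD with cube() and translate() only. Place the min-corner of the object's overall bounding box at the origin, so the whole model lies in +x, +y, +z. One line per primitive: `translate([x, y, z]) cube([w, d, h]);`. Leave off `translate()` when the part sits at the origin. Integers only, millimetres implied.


// rung span = 474 - 2*38 = 398
// rung[k] z = 216 + k*278
cube([38, 44, 2374]);
translate([436, 0, 0]) cube([38, 44, 2374]);
translate([38, 0, 216]) cube([398, 44, 24]);
translate([38, 0, 494]) cube([398, 44, 24]);
translate([38, 0, 772]) cube([398, 44, 24]);
translate([38, 0, 1050]) cube([398, 44, 24]);
translate([38, 0, 1328]) cube([398, 44, 24]);
translate([38, 0, 1606]) cube([398, 44, 24]);
translate([38, 0, 1884]) cube([398, 44, 24]);
translate([38, 0, 2162]) cube([398, 44, 24]);


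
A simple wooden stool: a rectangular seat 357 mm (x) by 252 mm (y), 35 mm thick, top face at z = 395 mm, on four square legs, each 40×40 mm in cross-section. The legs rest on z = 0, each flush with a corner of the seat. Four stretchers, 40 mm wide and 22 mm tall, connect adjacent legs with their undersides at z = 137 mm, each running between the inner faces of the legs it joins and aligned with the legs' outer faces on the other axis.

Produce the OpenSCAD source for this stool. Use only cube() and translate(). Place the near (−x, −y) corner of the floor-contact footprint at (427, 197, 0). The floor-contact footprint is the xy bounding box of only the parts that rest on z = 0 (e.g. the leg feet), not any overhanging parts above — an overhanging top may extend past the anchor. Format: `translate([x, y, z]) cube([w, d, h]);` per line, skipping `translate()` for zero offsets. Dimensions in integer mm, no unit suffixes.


// leg_h = 395 - 35 = 360
// stretcher span = 357 - 2*40 = 277
translate([427, 197, 360]) cube([357, 252, 35]);
translate([427, 197, 0]) cube([40, 40, 360]);
translate([744, 197, 0]) cube([40, 40, 360]);
translate([427, 409, 0]) cube([40, 40, 360]);
translate([744, 409, 0]) cube([40, 40, 360]);
translate([467, 197, 137]) cube([277, 40, 22]);
translate([467, 409, 137]) cube([277, 40, 22]);
translate([427, 237, 137]) cube([40, 172, 22]);
translate([744, 237, 137]) cube([40, 172, 22]);


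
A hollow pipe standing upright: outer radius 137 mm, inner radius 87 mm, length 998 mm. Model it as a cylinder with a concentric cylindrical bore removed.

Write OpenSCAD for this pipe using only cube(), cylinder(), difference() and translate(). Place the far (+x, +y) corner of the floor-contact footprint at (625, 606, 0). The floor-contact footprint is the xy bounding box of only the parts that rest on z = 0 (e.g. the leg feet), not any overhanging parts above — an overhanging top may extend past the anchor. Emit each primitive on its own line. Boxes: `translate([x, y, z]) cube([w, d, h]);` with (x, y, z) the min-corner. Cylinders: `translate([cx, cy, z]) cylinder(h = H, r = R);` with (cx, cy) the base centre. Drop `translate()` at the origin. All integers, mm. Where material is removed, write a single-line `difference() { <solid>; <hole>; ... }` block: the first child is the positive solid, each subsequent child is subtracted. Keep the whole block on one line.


difference() { translate([488, 469, 0]) cylinder(h = 998, r = 137); translate([488, 469, 0]) cylinder(h = 998, r = 87); }


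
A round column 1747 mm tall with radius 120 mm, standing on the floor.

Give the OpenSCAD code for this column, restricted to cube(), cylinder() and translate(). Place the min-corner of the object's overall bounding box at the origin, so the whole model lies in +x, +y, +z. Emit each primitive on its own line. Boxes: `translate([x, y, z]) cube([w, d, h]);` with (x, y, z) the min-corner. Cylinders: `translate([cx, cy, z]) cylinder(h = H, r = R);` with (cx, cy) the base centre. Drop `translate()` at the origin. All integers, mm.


translate([120, 120, 0]) cylinder(h = 1747, r = 120);


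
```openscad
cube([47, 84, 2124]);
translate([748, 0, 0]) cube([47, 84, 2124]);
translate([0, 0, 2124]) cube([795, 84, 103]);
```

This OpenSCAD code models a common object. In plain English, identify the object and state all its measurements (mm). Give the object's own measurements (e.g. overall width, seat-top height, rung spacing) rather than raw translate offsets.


A door frame. The clear opening is 701 mm wide and 2124 mm high. Two 47 mm wide jambs, 84 mm deep, stand either side of the opening from the floor to the top of the opening. A 103 mm thick head sits across the top of both jambs, spanning the full outside width of the frame.


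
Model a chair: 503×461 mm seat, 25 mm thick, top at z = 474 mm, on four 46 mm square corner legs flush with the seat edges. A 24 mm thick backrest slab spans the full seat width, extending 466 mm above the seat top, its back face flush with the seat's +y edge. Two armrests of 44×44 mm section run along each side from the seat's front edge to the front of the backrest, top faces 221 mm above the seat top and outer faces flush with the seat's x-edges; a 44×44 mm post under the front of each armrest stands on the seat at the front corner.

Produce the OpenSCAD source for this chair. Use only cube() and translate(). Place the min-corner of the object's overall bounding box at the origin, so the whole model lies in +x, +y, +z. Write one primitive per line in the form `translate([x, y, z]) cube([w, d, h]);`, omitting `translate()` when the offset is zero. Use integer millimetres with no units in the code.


// leg_h = 474 - 25 = 449
// arm post h = 221 - 44 = 177
translate([0, 0, 449]) cube([503, 461, 25]);
cube([46, 46, 449]);
translate([457, 0, 0]) cube([46, 46, 449]);
translate([0, 415, 0]) cube([46, 46, 449]);
translate([457, 415, 0]) cube([46, 46, 449]);
translate([0, 437, 474]) cube([503, 24, 466]);
translate([0, 0, 651]) cube([44, 437, 44]);
translate([459, 0, 651]) cube([44, 437, 44]);
translate([0, 0, 474]) cube([44, 44, 177]);
translate([459, 0, 474]) cube([44, 44, 177]);


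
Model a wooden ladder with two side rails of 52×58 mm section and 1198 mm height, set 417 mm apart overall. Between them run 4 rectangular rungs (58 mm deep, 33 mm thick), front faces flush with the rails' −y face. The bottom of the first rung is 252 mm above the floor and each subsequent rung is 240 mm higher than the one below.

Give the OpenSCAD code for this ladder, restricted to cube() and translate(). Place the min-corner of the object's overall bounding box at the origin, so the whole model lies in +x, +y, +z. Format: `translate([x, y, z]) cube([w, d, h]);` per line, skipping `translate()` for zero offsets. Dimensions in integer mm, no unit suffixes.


// rung span = 417 - 2*52 = 313
// rung[k] z = 252 + k*240
cube([52, 58, 1198]);
translate([365, 0, 0]) cube([52, 58, 1198]);
translate([52, 0, 252]) cube([313, 58, 33]);
translate([52, 0, 492]) cube([313, 58, 33]);
translate([52, 0, 732]) cube([313, 58, 33]);
translate([52, 0, 972]) cube([313, 58, 33]);


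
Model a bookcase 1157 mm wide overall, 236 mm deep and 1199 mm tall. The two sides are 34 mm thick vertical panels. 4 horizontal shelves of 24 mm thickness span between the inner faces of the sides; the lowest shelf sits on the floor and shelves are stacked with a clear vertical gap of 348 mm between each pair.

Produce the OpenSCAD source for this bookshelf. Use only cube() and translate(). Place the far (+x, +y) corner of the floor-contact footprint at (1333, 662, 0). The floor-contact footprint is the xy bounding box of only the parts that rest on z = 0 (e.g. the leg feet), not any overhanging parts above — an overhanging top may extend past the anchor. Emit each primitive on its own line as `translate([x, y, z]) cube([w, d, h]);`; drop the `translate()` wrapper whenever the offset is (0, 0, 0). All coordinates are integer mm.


translate([176, 426, 0]) cube([34, 236, 1199]);
translate([1299, 426, 0]) cube([34, 236, 1199]);
translate([210, 426, 0]) cube([1089, 236, 24]);
translate([210, 426, 372]) cube([1089, 236, 24]);
translate([210, 426, 744]) cube([1089, 236, 24]);
translate([210, 426, 1116]) cube([1089, 236, 24]);


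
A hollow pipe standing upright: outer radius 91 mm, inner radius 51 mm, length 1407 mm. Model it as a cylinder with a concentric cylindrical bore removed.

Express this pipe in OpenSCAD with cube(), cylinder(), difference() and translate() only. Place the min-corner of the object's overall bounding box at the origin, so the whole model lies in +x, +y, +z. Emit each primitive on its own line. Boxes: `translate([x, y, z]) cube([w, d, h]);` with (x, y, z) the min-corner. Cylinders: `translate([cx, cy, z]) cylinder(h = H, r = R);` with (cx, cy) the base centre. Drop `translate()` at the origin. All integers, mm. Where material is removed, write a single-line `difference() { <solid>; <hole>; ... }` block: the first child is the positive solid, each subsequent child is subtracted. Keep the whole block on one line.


difference() { translate([91, 91, 0]) cylinder(h = 1407, r = 91); translate([91, 91, 0]) cylinder(h = 1407, r = 51); }


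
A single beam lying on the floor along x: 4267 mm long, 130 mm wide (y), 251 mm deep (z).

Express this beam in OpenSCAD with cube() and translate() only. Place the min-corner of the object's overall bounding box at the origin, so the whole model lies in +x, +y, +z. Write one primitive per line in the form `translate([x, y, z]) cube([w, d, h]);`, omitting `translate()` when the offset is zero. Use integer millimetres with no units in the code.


cube([4267, 130, 251]);


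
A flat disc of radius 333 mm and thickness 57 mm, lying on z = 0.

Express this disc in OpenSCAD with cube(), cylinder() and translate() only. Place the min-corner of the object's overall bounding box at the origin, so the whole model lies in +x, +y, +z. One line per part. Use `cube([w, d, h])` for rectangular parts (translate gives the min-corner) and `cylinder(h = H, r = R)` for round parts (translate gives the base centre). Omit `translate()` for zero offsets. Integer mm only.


translate([333, 333, 0]) cylinder(h = 57, r = 333);


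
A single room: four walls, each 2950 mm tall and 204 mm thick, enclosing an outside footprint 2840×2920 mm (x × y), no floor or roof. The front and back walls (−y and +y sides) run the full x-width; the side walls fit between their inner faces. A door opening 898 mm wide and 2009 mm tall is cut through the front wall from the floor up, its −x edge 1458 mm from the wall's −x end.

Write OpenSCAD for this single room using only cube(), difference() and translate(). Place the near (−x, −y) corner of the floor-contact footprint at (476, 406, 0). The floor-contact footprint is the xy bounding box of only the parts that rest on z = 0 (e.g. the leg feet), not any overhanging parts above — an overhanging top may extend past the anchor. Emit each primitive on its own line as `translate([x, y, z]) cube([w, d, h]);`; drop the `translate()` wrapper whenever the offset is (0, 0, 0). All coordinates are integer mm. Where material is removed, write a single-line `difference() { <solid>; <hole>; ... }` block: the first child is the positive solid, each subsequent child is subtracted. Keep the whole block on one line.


difference() { translate([476, 406, 0]) cube([2840, 204, 2950]); translate([1934, 406, 0]) cube([898, 204, 2009]); }
translate([476, 3122, 0]) cube([2840, 204, 2950]);
translate([476, 610, 0]) cube([204, 2512, 2950]);
translate([3112, 610, 0]) cube([204, 2512, 2950]);


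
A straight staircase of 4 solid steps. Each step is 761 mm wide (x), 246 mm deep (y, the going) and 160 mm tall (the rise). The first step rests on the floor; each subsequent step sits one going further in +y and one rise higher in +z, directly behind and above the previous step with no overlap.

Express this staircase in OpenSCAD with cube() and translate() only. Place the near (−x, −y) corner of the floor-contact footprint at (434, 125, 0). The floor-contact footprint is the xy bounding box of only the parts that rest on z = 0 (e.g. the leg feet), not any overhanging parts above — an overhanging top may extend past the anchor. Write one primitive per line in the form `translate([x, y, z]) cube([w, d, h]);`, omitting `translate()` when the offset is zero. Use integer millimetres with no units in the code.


translate([434, 125, 0]) cube([761, 246, 160]);
translate([434, 371, 160]) cube([761, 246, 160]);
translate([434, 617, 320]) cube([761, 246, 160]);
translate([434, 863, 480]) cube([761, 246, 160]);


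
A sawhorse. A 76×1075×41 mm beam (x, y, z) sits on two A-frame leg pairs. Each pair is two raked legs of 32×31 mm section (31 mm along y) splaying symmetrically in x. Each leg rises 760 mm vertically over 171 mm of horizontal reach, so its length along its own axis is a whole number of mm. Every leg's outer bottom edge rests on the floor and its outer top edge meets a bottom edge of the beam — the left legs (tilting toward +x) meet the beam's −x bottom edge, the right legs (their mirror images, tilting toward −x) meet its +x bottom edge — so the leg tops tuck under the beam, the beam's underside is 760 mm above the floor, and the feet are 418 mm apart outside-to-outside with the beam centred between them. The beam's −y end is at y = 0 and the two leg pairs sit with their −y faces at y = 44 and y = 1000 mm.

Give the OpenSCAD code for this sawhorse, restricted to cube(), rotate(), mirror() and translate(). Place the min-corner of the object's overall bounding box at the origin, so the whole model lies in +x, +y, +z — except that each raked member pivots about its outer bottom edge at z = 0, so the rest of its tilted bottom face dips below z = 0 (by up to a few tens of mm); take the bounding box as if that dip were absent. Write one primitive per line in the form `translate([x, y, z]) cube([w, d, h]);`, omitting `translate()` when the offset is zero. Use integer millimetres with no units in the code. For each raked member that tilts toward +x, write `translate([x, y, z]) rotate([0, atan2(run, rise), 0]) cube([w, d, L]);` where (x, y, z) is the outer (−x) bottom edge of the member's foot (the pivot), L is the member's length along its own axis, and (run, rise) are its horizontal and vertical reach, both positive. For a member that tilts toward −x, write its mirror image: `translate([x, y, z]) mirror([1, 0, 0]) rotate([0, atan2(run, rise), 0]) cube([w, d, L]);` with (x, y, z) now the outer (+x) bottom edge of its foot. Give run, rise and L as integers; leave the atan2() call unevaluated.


translate([171, 0, 760]) cube([76, 1075, 41]);
translate([0, 44, 0]) rotate([0, atan2(171, 760), 0]) cube([32, 31, 779]);
translate([418, 44, 0]) mirror([1, 0, 0]) rotate([0, atan2(171, 760), 0]) cube([32, 31, 779]);
translate([0, 1000, 0]) rotate([0, atan2(171, 760), 0]) cube([32, 31, 779]);
translate([418, 1000, 0]) mirror([1, 0, 0]) rotate([0, atan2(171, 760), 0]) cube([32, 31, 779]);


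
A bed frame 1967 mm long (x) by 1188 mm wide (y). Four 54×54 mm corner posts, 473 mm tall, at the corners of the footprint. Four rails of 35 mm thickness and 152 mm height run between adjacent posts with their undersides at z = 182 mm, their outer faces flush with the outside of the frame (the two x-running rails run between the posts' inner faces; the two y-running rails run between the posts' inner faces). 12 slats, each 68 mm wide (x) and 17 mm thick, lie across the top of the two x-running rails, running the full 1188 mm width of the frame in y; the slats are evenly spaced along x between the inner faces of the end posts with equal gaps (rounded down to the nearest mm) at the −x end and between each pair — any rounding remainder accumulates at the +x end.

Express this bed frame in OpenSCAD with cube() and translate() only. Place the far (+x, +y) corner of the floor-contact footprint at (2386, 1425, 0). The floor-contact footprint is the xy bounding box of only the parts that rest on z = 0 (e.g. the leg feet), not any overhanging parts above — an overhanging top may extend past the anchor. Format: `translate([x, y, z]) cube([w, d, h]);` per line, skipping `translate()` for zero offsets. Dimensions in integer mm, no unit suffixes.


translate([419, 237, 0]) cube([54, 54, 473]);
translate([419, 1371, 0]) cube([54, 54, 473]);
translate([2332, 237, 0]) cube([54, 54, 473]);
translate([2332, 1371, 0]) cube([54, 54, 473]);
translate([473, 237, 182]) cube([1859, 35, 152]);
translate([473, 1390, 182]) cube([1859, 35, 152]);
translate([419, 291, 182]) cube([35, 1080, 152]);
translate([2351, 291, 182]) cube([35, 1080, 152]);
translate([553, 237, 334]) cube([68, 1188, 17]);
translate([701, 237, 334]) cube([68, 1188, 17]);
translate([849, 237, 334]) cube([68, 1188, 17]);
translate([997, 237, 334]) cube([68, 1188, 17]);
translate([1145, 237, 334]) cube([68, 1188, 17]);
translate([1293, 237, 334]) cube([68, 1188, 17]);
translate([1441, 237, 334]) cube([68, 1188, 17]);
translate([1589, 237, 334]) cube([68, 1188, 17]);
translate([1737, 237, 334]) cube([68, 1188, 17]);
translate([1885, 237, 334]) cube([68, 1188, 17]);
translate([2033, 237, 334]) cube([68, 1188, 17]);
translate([2181, 237, 334]) cube([68, 1188, 17]);


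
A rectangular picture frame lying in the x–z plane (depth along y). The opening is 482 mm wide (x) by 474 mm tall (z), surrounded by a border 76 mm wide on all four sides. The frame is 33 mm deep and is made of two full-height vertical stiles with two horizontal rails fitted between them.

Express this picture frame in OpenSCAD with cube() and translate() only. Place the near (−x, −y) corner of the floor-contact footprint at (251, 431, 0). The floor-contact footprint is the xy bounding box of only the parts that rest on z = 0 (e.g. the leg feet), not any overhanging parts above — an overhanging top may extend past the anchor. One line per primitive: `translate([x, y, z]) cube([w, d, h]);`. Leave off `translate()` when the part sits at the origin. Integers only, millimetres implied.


translate([251, 431, 0]) cube([76, 33, 626]);
translate([809, 431, 0]) cube([76, 33, 626]);
translate([327, 431, 0]) cube([482, 33, 76]);
translate([327, 431, 550]) cube([482, 33, 76]);


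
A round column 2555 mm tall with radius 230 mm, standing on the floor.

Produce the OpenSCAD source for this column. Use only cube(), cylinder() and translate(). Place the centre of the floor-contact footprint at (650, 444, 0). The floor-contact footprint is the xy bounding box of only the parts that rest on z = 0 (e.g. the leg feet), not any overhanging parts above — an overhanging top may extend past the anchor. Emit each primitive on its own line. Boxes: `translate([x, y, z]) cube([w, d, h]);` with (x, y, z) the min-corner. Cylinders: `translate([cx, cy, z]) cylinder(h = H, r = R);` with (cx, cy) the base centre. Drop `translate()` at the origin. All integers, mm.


translate([650, 444, 0]) cylinder(h = 2555, r = 230);


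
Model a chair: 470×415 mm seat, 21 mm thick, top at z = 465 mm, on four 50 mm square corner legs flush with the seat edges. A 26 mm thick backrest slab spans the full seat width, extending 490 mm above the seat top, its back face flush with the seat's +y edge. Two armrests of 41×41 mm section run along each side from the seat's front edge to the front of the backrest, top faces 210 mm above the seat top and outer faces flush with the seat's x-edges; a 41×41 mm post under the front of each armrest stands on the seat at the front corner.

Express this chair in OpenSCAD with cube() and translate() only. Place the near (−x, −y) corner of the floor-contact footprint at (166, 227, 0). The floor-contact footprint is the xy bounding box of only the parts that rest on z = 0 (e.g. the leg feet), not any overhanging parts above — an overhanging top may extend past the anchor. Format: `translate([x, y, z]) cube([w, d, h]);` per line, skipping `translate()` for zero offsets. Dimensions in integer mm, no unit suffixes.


translate([166, 227, 444]) cube([470, 415, 21]);
translate([166, 227, 0]) cube([50, 50, 444]);
translate([586, 227, 0]) cube([50, 50, 444]);
translate([166, 592, 0]) cube([50, 50, 444]);
translate([586, 592, 0]) cube([50, 50, 444]);
translate([166, 616, 465]) cube([470, 26, 490]);
translate([166, 227, 634]) cube([41, 389, 41]);
translate([595, 227, 634]) cube([41, 389, 41]);
translate([166, 227, 465]) cube([41, 41, 169]);
translate([595, 227, 465]) cube([41, 41, 169]);


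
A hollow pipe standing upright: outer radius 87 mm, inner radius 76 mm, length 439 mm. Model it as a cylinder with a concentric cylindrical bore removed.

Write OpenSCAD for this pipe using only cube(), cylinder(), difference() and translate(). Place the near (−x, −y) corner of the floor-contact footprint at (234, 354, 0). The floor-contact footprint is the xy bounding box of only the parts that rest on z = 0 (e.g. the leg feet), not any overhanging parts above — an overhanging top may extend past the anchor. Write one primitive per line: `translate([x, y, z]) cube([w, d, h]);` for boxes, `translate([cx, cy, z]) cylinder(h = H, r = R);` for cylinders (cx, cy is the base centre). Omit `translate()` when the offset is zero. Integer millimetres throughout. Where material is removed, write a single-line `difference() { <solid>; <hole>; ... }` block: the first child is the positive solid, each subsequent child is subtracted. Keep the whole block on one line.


difference() { translate([321, 441, 0]) cylinder(h = 439, r = 87); translate([321, 441, 0]) cylinder(h = 439, r = 76); }


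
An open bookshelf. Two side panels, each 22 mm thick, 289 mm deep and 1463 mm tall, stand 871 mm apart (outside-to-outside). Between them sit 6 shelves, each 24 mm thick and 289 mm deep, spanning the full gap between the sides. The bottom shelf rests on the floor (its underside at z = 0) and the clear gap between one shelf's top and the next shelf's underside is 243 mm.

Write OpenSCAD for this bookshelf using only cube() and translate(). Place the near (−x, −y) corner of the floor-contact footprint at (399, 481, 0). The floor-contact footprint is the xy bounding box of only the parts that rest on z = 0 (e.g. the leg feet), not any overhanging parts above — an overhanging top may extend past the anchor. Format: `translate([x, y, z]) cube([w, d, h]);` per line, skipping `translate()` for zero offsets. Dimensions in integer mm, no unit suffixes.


translate([399, 481, 0]) cube([22, 289, 1463]);
translate([1248, 481, 0]) cube([22, 289, 1463]);
translate([421, 481, 0]) cube([827, 289, 24]);
translate([421, 481, 267]) cube([827, 289, 24]);
translate([421, 481, 534]) cube([827, 289, 24]);
translate([421, 481, 801]) cube([827, 289, 24]);
translate([421, 481, 1068]) cube([827, 289, 24]);
translate([421, 481, 1335]) cube([827, 289, 24]);


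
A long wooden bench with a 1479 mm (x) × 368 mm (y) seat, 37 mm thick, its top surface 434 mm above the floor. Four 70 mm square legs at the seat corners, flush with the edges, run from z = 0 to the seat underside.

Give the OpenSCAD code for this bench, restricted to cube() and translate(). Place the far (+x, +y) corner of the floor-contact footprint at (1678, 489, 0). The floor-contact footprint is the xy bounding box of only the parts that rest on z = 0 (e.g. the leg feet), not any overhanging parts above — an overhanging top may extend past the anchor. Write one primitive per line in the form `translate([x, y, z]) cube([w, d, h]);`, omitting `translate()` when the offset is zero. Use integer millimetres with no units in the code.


// leg_h = 434 − 37 = 397
translate([199, 121, 397]) cube([1479, 368, 37]);
translate([199, 121, 0]) cube([70, 70, 397]);
translate([199, 419, 0]) cube([70, 70, 397]);
translate([1608, 121, 0]) cube([70, 70, 397]);
translate([1608, 419, 0]) cube([70, 70, 397]);


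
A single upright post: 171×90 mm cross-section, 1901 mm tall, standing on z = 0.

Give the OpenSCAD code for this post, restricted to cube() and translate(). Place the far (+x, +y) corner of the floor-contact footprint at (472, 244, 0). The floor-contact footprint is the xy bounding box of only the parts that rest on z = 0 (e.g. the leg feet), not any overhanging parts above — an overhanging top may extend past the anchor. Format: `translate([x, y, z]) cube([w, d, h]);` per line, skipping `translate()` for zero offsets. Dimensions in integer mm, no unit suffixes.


translate([301, 154, 0]) cube([171, 90, 1901]);


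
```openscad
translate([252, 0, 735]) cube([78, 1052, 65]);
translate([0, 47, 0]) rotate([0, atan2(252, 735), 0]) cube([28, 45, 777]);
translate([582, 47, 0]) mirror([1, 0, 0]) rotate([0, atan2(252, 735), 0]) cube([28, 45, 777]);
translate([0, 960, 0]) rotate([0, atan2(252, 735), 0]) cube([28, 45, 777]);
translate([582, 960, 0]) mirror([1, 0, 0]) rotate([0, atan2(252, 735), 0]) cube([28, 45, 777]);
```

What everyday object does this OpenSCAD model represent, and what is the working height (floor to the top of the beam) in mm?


A sawhorse. The overall height is 800 mm.

A beam across two mirrored pairs of raked legs — a sawhorse. The beam's underside is at z = 735 (matching the legs' vertical rise in atan2(252, 735)) and the beam is 65 mm tall, so its top is at 735 + 65 = 800 mm. The raked legs top out at the beam's underside, so that is the highest point.


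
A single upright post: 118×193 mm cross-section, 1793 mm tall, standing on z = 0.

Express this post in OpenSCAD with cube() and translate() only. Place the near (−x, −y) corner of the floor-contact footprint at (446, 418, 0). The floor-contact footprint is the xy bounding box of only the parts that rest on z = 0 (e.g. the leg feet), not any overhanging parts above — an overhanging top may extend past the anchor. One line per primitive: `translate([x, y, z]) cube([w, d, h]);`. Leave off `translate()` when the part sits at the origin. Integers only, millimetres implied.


translate([446, 418, 0]) cube([118, 193, 1793]);


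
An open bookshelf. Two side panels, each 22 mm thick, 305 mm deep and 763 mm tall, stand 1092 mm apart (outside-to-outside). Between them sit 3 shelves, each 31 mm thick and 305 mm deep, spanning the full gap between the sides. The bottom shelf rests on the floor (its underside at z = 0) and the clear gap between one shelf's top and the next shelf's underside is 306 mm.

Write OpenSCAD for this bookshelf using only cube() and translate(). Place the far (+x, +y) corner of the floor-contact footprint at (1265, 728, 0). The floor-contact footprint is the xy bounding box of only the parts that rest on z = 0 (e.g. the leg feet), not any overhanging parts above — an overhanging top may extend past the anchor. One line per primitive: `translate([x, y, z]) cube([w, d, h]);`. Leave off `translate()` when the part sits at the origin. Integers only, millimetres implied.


translate([173, 423, 0]) cube([22, 305, 763]);
translate([1243, 423, 0]) cube([22, 305, 763]);
translate([195, 423, 0]) cube([1048, 305, 31]);
translate([195, 423, 337]) cube([1048, 305, 31]);
translate([195, 423, 674]) cube([1048, 305, 31]);


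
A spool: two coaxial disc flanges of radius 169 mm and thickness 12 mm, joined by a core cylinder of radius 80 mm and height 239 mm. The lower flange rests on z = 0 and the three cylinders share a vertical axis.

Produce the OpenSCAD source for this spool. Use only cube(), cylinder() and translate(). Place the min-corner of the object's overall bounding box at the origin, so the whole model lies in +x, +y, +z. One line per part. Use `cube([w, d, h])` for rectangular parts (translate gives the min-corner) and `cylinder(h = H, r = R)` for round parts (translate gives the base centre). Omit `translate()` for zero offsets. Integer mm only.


translate([169, 169, 0]) cylinder(h = 12, r = 169);
translate([169, 169, 12]) cylinder(h = 239, r = 80);
translate([169, 169, 251]) cylinder(h = 12, r = 169);


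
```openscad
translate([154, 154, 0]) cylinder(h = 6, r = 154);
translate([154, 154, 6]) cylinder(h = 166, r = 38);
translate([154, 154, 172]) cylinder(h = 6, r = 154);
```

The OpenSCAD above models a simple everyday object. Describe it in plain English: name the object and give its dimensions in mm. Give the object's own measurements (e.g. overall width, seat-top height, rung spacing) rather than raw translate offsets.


A spool: two coaxial disc flanges of radius 154 mm and thickness 6 mm, joined by a core cylinder of radius 38 mm and height 166 mm. The lower flange rests on z = 0 and the three cylinders share a vertical axis.


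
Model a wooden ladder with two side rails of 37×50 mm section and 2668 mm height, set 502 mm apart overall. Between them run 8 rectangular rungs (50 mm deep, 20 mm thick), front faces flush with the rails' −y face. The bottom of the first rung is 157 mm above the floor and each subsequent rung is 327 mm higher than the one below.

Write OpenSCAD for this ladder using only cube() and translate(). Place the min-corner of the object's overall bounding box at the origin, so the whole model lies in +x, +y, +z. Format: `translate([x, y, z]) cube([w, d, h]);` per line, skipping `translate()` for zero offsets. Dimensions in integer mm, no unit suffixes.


cube([37, 50, 2668]);
translate([465, 0, 0]) cube([37, 50, 2668]);
translate([37, 0, 157]) cube([428, 50, 20]);
translate([37, 0, 484]) cube([428, 50, 20]);
translate([37, 0, 811]) cube([428, 50, 20]);
translate([37, 0, 1138]) cube([428, 50, 20]);
translate([37, 0, 1465]) cube([428, 50, 20]);
translate([37, 0, 1792]) cube([428, 50, 20]);
translate([37, 0, 2119]) cube([428, 50, 20]);
translate([37, 0, 2446]) cube([428, 50, 20]);


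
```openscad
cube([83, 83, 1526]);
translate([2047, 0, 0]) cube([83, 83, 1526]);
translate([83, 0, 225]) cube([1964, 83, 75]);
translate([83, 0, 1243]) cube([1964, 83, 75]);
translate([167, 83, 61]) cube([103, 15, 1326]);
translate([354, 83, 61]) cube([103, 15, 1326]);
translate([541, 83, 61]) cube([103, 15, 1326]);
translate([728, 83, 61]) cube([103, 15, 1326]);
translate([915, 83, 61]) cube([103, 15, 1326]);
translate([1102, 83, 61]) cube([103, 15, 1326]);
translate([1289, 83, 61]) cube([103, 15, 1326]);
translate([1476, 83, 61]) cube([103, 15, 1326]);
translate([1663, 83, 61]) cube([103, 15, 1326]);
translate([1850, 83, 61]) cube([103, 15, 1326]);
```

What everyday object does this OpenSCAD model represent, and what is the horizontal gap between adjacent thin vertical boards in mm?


A fence section. The picket gap is 84 mm.

Two posts, two rails, 10 pickets — a fence section. Span 1964 mm holds 10 pickets of 103 mm with 11 equal gaps: ⌊(1964 − 10·103) / 11⌋ = 84 mm.


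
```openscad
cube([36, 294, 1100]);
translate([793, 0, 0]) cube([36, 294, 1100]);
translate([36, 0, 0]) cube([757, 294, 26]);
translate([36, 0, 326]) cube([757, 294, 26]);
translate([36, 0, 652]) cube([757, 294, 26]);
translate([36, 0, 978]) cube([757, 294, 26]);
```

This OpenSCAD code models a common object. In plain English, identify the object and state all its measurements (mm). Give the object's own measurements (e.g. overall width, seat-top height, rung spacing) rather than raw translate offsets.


An open bookshelf. Two side panels, each 36 mm thick, 294 mm deep and 1100 mm tall, stand 829 mm apart (outside-to-outside). Between them sit 4 shelves, each 26 mm thick and 294 mm deep, spanning the full gap between the sides. The bottom shelf rests on the floor (its underside at z = 0) and the clear gap between one shelf's top and the next shelf's underside is 300 mm.


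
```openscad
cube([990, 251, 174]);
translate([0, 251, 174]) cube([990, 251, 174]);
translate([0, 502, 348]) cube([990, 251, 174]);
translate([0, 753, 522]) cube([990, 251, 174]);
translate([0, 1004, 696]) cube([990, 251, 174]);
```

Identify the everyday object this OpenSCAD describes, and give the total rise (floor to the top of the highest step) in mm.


A staircase. The total rise is 870 mm.

5 identical blocks, each offset up and back from the previous — a staircase. Each step is 174 mm tall and there are 5 of them, so the total rise is 5 × 174 = 870 mm.


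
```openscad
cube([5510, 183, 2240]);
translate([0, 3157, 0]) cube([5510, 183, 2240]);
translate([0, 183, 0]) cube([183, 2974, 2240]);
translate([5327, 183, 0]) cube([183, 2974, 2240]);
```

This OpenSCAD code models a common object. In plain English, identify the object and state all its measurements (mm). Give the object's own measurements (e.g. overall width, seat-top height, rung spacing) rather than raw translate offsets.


The wall frame of a small rectangular building: four walls, each 2240 mm tall and 183 mm thick, enclosing a footprint 5510 mm (x) by 3340 mm (y) outside-to-outside, with no floor or roof. The front and back walls (the −y and +y sides) span the full width; the two side walls fit between them.
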